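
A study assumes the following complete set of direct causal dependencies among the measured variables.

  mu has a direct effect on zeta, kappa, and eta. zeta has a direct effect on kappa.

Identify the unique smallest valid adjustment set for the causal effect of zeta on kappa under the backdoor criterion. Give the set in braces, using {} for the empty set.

Variables eligible for adjustment (non-descendants of zeta, excluding zeta and kappa): {eta, mu}.
Backdoor paths from zeta to kappa:
  P1: zeta <- mu -> kappa
The empty set is not sufficient: P1 (zeta <- mu -> kappa) has no collider blocking it and no conditioned non-collider, so it is open.
Try {mu}:
  P1: blocked at fork node mu ∈ conditioning set.
{mu} contains no descendant of zeta and blocks every backdoor path.
No other singleton works — e.g. {eta} leaves P1 open — so {mu} is the unique smallest valid adjustment set.

{mu}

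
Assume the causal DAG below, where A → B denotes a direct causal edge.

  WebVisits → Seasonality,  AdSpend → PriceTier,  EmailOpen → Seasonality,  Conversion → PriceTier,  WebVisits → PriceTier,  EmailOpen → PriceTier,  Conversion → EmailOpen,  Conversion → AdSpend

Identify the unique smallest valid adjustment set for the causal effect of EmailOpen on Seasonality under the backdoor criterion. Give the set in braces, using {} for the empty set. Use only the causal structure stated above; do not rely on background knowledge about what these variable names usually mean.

{}

Variables eligible for adjustment (non-descendants of EmailOpen, excluding EmailOpen and Seasonality): {AdSpend, Conversion, WebVisits}.
Backdoor paths from EmailOpen to Seasonality:
  P1: EmailOpen <- Conversion -> AdSpend -> PriceTier <- WebVisits -> Seasonality
  P2: EmailOpen <- Conversion -> PriceTier <- WebVisits -> Seasonality
Each backdoor path contains an unconditioned collider, so every path is already blocked with the empty conditioning set:
  P1: blocked at collider PriceTier (neither it nor any descendant is in the conditioning set).
  P2: blocked at collider PriceTier (neither it nor any descendant is in the conditioning set).
The empty set is therefore the unique smallest valid set.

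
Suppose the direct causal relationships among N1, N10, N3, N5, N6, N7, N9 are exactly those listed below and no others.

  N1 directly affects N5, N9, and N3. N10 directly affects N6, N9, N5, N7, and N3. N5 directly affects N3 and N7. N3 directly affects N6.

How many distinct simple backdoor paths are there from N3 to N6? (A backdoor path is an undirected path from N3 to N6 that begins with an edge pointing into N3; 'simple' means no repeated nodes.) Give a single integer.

A backdoor path from N3 to N6 is any simple undirected path whose first edge points into N3 (i.e. leaves N3 via a parent).
Parents of N3: {N1, N10, N5}.
Enumerating:
  P1: N3 <- N10 -> N6
  P2: N3 <- N1 -> N5 <- N10 -> N6
  P3: N3 <- N1 -> N5 -> N7 <- N10 -> N6
  P4: N3 <- N1 -> N9 <- N10 -> N6
  P5: N3 <- N5 <- N10 -> N6
  P6: N3 <- N5 <- N1 -> N9 <- N10 -> N6
  P7: N3 <- N5 -> N7 <- N10 -> N6
That exhausts the simple backdoor paths. Count: 7.

7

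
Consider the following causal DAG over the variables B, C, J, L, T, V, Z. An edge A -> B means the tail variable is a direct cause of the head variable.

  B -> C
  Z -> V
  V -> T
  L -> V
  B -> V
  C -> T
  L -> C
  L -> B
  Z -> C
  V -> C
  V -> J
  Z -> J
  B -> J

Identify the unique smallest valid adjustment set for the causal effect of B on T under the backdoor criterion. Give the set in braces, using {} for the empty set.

Variables eligible for adjustment (non-descendants of B, excluding B and T): {L, Z}.
Backdoor paths from B to T:
  P1: B <- L -> V <- Z -> C -> T
  P2: B <- L -> V -> C -> T
  P3: B <- L -> V -> J <- Z -> C -> T
  P4: B <- L -> V -> T
  P5: B <- L -> C <- Z -> V -> T
  P6: B <- L -> C <- Z -> J <- V -> T
  P7: B <- L -> C <- V -> T
  P8: B <- L -> C -> T
The empty set is not sufficient: P2 (B <- L -> V -> C -> T) has no collider blocking it and no conditioned non-collider, so it is open.
Try {L}:
  P1: blocked at fork node L ∈ conditioning set.
  P2: blocked at fork node L ∈ conditioning set.
  P3: blocked at fork node L ∈ conditioning set.
  P4: blocked at fork node L ∈ conditioning set.
  P5: blocked at fork node L ∈ conditioning set.
  P6: blocked at fork node L ∈ conditioning set.
  P7: blocked at fork node L ∈ conditioning set.
  P8: blocked at fork node L ∈ conditioning set.
{L} contains no descendant of B and blocks every backdoor path.
No other singleton works — e.g. {Z} leaves P2 open — so {L} is the unique smallest valid adjustment set.

{L}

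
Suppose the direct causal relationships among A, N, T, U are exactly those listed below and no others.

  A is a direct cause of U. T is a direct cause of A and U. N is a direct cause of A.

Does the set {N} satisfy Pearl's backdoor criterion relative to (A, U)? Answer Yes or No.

No

Backdoor paths from A to U (paths whose first edge points into A):
  P1: A <- T -> U
Condition 1 (no descendant of A in the set): holds — descendants of A are {U}; none are in {N}.
Condition 2 (every backdoor path blocked by {N}):
  P1: open — no interior node is in the conditioning set.
{N} does not satisfy the backdoor criterion.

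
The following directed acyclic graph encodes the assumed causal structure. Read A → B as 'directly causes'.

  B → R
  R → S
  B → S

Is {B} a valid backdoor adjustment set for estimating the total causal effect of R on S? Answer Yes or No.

Yes

Backdoor paths from R to S (paths whose first edge points into R):
  P1: R <- B -> S
Condition 1 (no descendant of R in the set): holds — descendants of R are {S}; none are in {B}.
Condition 2 (every backdoor path blocked by {B}):
  P1: blocked at fork node B ∈ conditioning set.
{B} satisfies the backdoor criterion.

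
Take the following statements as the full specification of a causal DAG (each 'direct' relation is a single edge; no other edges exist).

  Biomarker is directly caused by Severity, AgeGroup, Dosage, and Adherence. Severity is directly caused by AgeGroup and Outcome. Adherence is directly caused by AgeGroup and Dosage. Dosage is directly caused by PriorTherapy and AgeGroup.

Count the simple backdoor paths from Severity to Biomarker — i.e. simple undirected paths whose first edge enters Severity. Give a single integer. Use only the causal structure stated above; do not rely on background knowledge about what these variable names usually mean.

5

A backdoor path from Severity to Biomarker is any simple undirected path whose first edge points into Severity (i.e. leaves Severity via a parent).
Parents of Severity: {AgeGroup, Outcome}.
Enumerating:
  P1: Severity <- AgeGroup -> Dosage -> Adherence -> Biomarker
  P2: Severity <- AgeGroup -> Dosage -> Biomarker
  P3: Severity <- AgeGroup -> Adherence <- Dosage -> Biomarker
  P4: Severity <- AgeGroup -> Adherence -> Biomarker
  P5: Severity <- AgeGroup -> Biomarker
That exhausts the simple backdoor paths. Count: 5.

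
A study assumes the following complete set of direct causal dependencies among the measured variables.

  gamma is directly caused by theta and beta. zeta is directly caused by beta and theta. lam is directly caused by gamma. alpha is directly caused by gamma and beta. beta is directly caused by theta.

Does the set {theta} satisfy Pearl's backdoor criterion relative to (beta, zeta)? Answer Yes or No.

Yes

Backdoor paths from beta to zeta (paths whose first edge points into beta):
  P1: beta <- theta -> zeta
Condition 1 (no descendant of beta in the set): holds — descendants of beta are {alpha, gamma, lam, zeta}; none are in {theta}.
Condition 2 (every backdoor path blocked by {theta}):
  P1: blocked at fork node theta ∈ conditioning set.
{theta} satisfies the backdoor criterion.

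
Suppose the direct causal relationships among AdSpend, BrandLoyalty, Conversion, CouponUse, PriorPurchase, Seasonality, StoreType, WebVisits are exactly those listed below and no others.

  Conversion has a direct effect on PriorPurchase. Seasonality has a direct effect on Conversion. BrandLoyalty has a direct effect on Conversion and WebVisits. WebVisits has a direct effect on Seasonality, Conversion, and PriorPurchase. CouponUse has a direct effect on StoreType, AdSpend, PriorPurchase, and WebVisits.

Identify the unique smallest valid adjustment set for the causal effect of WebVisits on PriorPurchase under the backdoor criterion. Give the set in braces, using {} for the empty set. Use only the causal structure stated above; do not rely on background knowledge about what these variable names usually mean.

Variables eligible for adjustment (non-descendants of WebVisits, excluding WebVisits and PriorPurchase): {AdSpend, BrandLoyalty, CouponUse, StoreType}.
Backdoor paths from WebVisits to PriorPurchase:
  P1: WebVisits <- CouponUse -> PriorPurchase
  P2: WebVisits <- BrandLoyalty -> Conversion -> PriorPurchase
The empty set is not sufficient: P1 (WebVisits <- CouponUse -> PriorPurchase) has no collider blocking it and no conditioned non-collider, so it is open.
Try {BrandLoyalty, CouponUse}:
  P1: blocked at fork node CouponUse ∈ conditioning set.
  P2: blocked at fork node BrandLoyalty ∈ conditioning set.
{BrandLoyalty, CouponUse} contains no descendant of WebVisits and blocks every backdoor path.
Every element of {BrandLoyalty, CouponUse} is needed (dropping BrandLoyalty leaves P2 open; dropping CouponUse leaves P1 open), so no proper subset is valid.
Among all size-2 subsets of the eligible variables, only {BrandLoyalty, CouponUse} blocks every backdoor path, so it is the unique smallest valid adjustment set.

{BrandLoyalty, CouponUse}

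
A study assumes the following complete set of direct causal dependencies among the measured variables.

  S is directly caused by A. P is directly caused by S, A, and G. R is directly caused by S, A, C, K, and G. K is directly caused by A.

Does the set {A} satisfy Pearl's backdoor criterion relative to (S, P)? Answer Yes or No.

Yes

Backdoor paths from S to P (paths whose first edge points into S):
  P1: S <- A -> K -> R <- G -> P
  P2: S <- A -> R <- G -> P
  P3: S <- A -> P
Condition 1 (no descendant of S in the set): holds — descendants of S are {P, R}; none are in {A}.
Condition 2 (every backdoor path blocked by {A}):
  P1: blocked at fork node A ∈ conditioning set.
  P2: blocked at fork node A ∈ conditioning set.
  P3: blocked at fork node A ∈ conditioning set.
{A} satisfies the backdoor criterion.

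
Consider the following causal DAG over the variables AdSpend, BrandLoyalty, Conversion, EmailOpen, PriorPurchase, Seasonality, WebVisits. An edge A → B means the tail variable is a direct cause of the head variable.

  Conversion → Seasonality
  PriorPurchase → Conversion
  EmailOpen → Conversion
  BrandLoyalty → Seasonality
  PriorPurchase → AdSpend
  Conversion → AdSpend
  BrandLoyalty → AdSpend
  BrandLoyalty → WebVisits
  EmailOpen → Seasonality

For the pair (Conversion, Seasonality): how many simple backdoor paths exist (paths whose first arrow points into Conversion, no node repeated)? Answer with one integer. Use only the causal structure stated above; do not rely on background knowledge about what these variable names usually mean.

A backdoor path from Conversion to Seasonality is any simple undirected path whose first edge points into Conversion (i.e. leaves Conversion via a parent).
Parents of Conversion: {EmailOpen, PriorPurchase}.
Enumerating:
  P1: Conversion <- EmailOpen -> Seasonality
  P2: Conversion <- PriorPurchase -> AdSpend <- BrandLoyalty -> Seasonality
That exhausts the simple backdoor paths. Count: 2.

2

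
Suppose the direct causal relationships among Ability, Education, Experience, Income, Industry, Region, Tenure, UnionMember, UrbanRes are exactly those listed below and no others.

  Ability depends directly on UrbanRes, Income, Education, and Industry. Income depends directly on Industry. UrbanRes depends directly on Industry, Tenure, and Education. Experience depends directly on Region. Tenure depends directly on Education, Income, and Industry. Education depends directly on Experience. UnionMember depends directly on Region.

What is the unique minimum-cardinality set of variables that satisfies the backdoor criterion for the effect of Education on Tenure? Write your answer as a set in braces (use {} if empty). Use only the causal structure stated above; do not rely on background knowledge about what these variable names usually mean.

Variables eligible for adjustment (non-descendants of Education, excluding Education and Tenure): {Experience, Income, Industry, Region, UnionMember}.
Backdoor paths from Education to Tenure:
  (none)
With no backdoor paths the empty set already satisfies the criterion, and it is trivially minimal.

{}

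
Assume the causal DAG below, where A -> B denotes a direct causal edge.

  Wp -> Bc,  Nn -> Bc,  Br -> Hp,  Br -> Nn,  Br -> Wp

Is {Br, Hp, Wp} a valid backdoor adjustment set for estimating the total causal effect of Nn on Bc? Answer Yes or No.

Yes

Backdoor paths from Nn to Bc (paths whose first edge points into Nn):
  P1: Nn <- Br -> Wp -> Bc
Condition 1 (no descendant of Nn in the set): holds — descendants of Nn are {Bc}; none are in {Br, Hp, Wp}.
Condition 2 (every backdoor path blocked by {Br, Hp, Wp}):
  P1: blocked at fork node Br ∈ conditioning set.
{Br, Hp, Wp} satisfies the backdoor criterion.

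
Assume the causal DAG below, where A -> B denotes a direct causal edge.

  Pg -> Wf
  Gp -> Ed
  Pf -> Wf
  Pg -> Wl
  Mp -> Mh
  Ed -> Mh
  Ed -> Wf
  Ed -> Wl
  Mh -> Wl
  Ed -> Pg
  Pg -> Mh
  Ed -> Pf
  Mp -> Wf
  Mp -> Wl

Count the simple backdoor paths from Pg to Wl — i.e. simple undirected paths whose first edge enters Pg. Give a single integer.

7

A backdoor path from Pg to Wl is any simple undirected path whose first edge points into Pg (i.e. leaves Pg via a parent).
Parents of Pg: {Ed}.
Enumerating:
  P1: Pg <- Ed -> Pf -> Wf <- Mp -> Mh -> Wl
  P2: Pg <- Ed -> Pf -> Wf <- Mp -> Wl
  P3: Pg <- Ed -> Mh <- Mp -> Wl
  P4: Pg <- Ed -> Mh -> Wl
  P5: Pg <- Ed -> Wf <- Mp -> Mh -> Wl
  P6: Pg <- Ed -> Wf <- Mp -> Wl
  P7: Pg <- Ed -> Wl
That exhausts the simple backdoor paths. Count: 7.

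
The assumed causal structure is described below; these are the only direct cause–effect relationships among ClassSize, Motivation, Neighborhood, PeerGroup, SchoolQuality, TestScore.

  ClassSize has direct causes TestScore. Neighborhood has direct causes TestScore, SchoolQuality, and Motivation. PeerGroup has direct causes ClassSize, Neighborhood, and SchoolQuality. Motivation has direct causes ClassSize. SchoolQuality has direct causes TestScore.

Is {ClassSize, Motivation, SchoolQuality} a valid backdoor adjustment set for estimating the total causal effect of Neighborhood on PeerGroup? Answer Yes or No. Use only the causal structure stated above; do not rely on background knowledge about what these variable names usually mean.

Yes

Backdoor paths from Neighborhood to PeerGroup (paths whose first edge points into Neighborhood):
  P1: Neighborhood <- TestScore -> ClassSize -> PeerGroup
  P2: Neighborhood <- TestScore -> SchoolQuality -> PeerGroup
  P3: Neighborhood <- Motivation <- ClassSize <- TestScore -> SchoolQuality -> PeerGroup
  P4: Neighborhood <- Motivation <- ClassSize -> PeerGroup
  P5: Neighborhood <- SchoolQuality <- TestScore -> ClassSize -> PeerGroup
  P6: Neighborhood <- SchoolQuality -> PeerGroup
Condition 1 (no descendant of Neighborhood in the set): holds — descendants of Neighborhood are {PeerGroup}; none are in {ClassSize, Motivation, SchoolQuality}.
Condition 2 (every backdoor path blocked by {ClassSize, Motivation, SchoolQuality}):
  P1: blocked at chain node ClassSize ∈ conditioning set.
  P2: blocked at chain node SchoolQuality ∈ conditioning set.
  P3: blocked at chain node Motivation ∈ conditioning set.
  P4: blocked at chain node Motivation ∈ conditioning set.
  P5: blocked at chain node SchoolQuality ∈ conditioning set.
  P6: blocked at fork node SchoolQuality ∈ conditioning set.
{ClassSize, Motivation, SchoolQuality} satisfies the backdoor criterion.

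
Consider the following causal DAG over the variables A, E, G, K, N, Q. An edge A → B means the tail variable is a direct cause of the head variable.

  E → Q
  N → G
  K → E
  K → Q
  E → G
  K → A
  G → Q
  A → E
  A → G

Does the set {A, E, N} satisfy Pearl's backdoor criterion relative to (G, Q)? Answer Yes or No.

Backdoor paths from G to Q (paths whose first edge points into G):
  P1: G <- A <- K -> E -> Q
  P2: G <- A <- K -> Q
  P3: G <- A -> E <- K -> Q
  P4: G <- A -> E -> Q
  P5: G <- E <- K -> Q
  P6: G <- E <- A <- K -> Q
  P7: G <- E -> Q
Condition 1 (no descendant of G in the set): holds — descendants of G are {Q}; none are in {A, E, N}.
Condition 2 (every backdoor path blocked by {A, E, N}):
  P1: blocked at chain node A ∈ conditioning set.
  P2: blocked at chain node A ∈ conditioning set.
  P3: blocked at fork node A ∈ conditioning set.
  P4: blocked at fork node A ∈ conditioning set.
  P5: blocked at chain node E ∈ conditioning set.
  P6: blocked at chain node E ∈ conditioning set.
  P7: blocked at fork node E ∈ conditioning set.
{A, E, N} satisfies the backdoor criterion.

Yes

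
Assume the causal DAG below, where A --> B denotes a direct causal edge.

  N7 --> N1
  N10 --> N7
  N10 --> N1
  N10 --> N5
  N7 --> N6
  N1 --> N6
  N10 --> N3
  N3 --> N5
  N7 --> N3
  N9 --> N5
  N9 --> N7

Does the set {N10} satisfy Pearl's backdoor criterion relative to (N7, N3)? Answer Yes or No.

Yes

Backdoor paths from N7 to N3 (paths whose first edge points into N7):
  P1: N7 <- N9 -> N5 <- N10 -> N3
  P2: N7 <- N9 -> N5 <- N3
  P3: N7 <- N10 -> N3
  P4: N7 <- N10 -> N5 <- N3
Condition 1 (no descendant of N7 in the set): holds — descendants of N7 are {N1, N3, N5, N6}; none are in {N10}.
Condition 2 (every backdoor path blocked by {N10}):
  P1: blocked at collider N5 (neither it nor any descendant is in the conditioning set).
  P2: blocked at collider N5 (neither it nor any descendant is in the conditioning set).
  P3: blocked at fork node N10 ∈ conditioning set.
  P4: blocked at fork node N10 ∈ conditioning set.
{N10} satisfies the backdoor criterion.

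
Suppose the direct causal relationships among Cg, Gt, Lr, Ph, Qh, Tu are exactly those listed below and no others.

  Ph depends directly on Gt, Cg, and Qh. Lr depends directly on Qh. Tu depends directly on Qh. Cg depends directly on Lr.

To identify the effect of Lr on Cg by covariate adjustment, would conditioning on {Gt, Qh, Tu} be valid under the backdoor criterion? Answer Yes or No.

Backdoor paths from Lr to Cg (paths whose first edge points into Lr):
  P1: Lr <- Qh -> Ph <- Cg
Condition 1 (no descendant of Lr in the set): holds — descendants of Lr are {Cg, Ph}; none are in {Gt, Qh, Tu}.
Condition 2 (every backdoor path blocked by {Gt, Qh, Tu}):
  P1: blocked at fork node Qh ∈ conditioning set.
{Gt, Qh, Tu} satisfies the backdoor criterion.

Yes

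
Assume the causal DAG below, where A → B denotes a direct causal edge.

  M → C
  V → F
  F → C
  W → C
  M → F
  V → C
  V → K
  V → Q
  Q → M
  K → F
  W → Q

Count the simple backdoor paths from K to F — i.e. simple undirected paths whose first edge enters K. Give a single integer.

A backdoor path from K to F is any simple undirected path whose first edge points into K (i.e. leaves K via a parent).
Parents of K: {V}.
Enumerating:
  P1: K <- V -> Q <- W -> C <- M -> F
  P2: K <- V -> Q <- W -> C <- F
  P3: K <- V -> Q -> M -> F
  P4: K <- V -> Q -> M -> C <- F
  P5: K <- V -> F
  P6: K <- V -> C <- W -> Q -> M -> F
  P7: K <- V -> C <- M -> F
  P8: K <- V -> C <- F
That exhausts the simple backdoor paths. Count: 8.

8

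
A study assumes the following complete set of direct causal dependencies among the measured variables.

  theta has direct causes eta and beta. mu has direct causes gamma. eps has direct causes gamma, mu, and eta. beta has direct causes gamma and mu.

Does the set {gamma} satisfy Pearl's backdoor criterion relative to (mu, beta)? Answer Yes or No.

Backdoor paths from mu to beta (paths whose first edge points into mu):
  P1: mu <- gamma -> beta
  P2: mu <- gamma -> eps <- eta -> theta <- beta
Condition 1 (no descendant of mu in the set): holds — descendants of mu are {beta, eps, theta}; none are in {gamma}.
Condition 2 (every backdoor path blocked by {gamma}):
  P1: blocked at fork node gamma ∈ conditioning set.
  P2: blocked at fork node gamma ∈ conditioning set.
{gamma} satisfies the backdoor criterion.

Yes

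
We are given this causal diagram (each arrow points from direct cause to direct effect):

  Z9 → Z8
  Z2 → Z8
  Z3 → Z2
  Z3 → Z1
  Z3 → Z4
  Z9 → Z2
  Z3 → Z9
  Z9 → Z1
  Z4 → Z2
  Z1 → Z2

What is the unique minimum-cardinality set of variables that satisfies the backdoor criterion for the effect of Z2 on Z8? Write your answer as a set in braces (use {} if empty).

{Z9}

Variables eligible for adjustment (non-descendants of Z2, excluding Z2 and Z8): {Z1, Z3, Z4, Z9}.
Backdoor paths from Z2 to Z8:
  P1: Z2 <- Z3 -> Z9 -> Z8
  P2: Z2 <- Z3 -> Z1 <- Z9 -> Z8
  P3: Z2 <- Z4 <- Z3 -> Z9 -> Z8
  P4: Z2 <- Z4 <- Z3 -> Z1 <- Z9 -> Z8
  P5: Z2 <- Z9 -> Z8
  P6: Z2 <- Z1 <- Z3 -> Z9 -> Z8
  P7: Z2 <- Z1 <- Z9 -> Z8
The empty set is not sufficient: P1 (Z2 <- Z3 -> Z9 -> Z8) has no collider blocking it and no conditioned non-collider, so it is open.
Try {Z9}:
  P1: blocked at chain node Z9 ∈ conditioning set.
  P2: blocked at collider Z1 (neither it nor any descendant is in the conditioning set).
  P3: blocked at chain node Z9 ∈ conditioning set.
  P4: blocked at collider Z1 (neither it nor any descendant is in the conditioning set).
  P5: blocked at fork node Z9 ∈ conditioning set.
  P6: blocked at chain node Z9 ∈ conditioning set.
  P7: blocked at fork node Z9 ∈ conditioning set.
{Z9} contains no descendant of Z2 and blocks every backdoor path.
No other singleton works — e.g. {Z3} leaves P5 open — so {Z9} is the unique smallest valid adjustment set.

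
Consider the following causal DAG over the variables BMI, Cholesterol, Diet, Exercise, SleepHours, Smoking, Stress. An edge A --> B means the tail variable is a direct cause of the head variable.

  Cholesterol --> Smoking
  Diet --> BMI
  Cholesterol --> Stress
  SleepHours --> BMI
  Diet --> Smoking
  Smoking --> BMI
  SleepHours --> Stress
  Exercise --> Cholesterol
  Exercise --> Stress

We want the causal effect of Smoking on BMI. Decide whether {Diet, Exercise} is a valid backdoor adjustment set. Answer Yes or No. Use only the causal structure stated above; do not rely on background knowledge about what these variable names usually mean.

Backdoor paths from Smoking to BMI (paths whose first edge points into Smoking):
  P1: Smoking <- Diet -> BMI
  P2: Smoking <- Cholesterol <- Exercise -> Stress <- SleepHours -> BMI
  P3: Smoking <- Cholesterol -> Stress <- SleepHours -> BMI
Condition 1 (no descendant of Smoking in the set): holds — descendants of Smoking are {BMI}; none are in {Diet, Exercise}.
Condition 2 (every backdoor path blocked by {Diet, Exercise}):
  P1: blocked at fork node Diet ∈ conditioning set.
  P2: blocked at fork node Exercise ∈ conditioning set.
  P3: blocked at collider Stress (neither it nor any descendant is in the conditioning set).
{Diet, Exercise} satisfies the backdoor criterion.

Yes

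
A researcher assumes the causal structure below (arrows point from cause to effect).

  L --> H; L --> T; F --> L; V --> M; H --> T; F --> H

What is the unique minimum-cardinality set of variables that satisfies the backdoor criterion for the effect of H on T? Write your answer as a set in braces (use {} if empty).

{L}

Variables eligible for adjustment (non-descendants of H, excluding H and T): {F, L, M, V}.
Backdoor paths from H to T:
  P1: H <- F -> L -> T
  P2: H <- L -> T
The empty set is not sufficient: P1 (H <- F -> L -> T) has no collider blocking it and no conditioned non-collider, so it is open.
Try {L}:
  P1: blocked at chain node L ∈ conditioning set.
  P2: blocked at fork node L ∈ conditioning set.
{L} contains no descendant of H and blocks every backdoor path.
No other singleton works — e.g. {V} leaves P1 open — so {L} is the unique smallest valid adjustment set.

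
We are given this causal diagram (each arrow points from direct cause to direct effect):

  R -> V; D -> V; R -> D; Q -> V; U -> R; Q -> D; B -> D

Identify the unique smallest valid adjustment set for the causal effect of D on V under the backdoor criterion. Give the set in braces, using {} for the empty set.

{Q, R}

Variables eligible for adjustment (non-descendants of D, excluding D and V): {B, Q, R, U}.
Backdoor paths from D to V:
  P1: D <- R -> V
  P2: D <- Q -> V
The empty set is not sufficient: P1 (D <- R -> V) has no collider blocking it and no conditioned non-collider, so it is open.
Try {Q, R}:
  P1: blocked at fork node R ∈ conditioning set.
  P2: blocked at fork node Q ∈ conditioning set.
{Q, R} contains no descendant of D and blocks every backdoor path.
Every element of {Q, R} is needed (dropping Q leaves P2 open; dropping R leaves P1 open), so no proper subset is valid.
Among all size-2 subsets of the eligible variables, only {Q, R} blocks every backdoor path, so it is the unique smallest valid adjustment set.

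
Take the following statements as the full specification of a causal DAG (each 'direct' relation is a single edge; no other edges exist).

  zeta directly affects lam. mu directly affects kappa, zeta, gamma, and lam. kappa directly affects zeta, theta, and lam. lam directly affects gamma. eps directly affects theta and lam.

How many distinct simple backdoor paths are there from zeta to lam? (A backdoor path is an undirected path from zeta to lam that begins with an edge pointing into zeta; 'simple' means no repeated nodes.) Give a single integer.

8

A backdoor path from zeta to lam is any simple undirected path whose first edge points into zeta (i.e. leaves zeta via a parent).
Parents of zeta: {kappa, mu}.
Enumerating:
  P1: zeta <- mu -> kappa -> theta <- eps -> lam
  P2: zeta <- mu -> kappa -> lam
  P3: zeta <- mu -> lam
  P4: zeta <- mu -> gamma <- lam
  P5: zeta <- kappa <- mu -> lam
  P6: zeta <- kappa <- mu -> gamma <- lam
  P7: zeta <- kappa -> theta <- eps -> lam
  P8: zeta <- kappa -> lam
That exhausts the simple backdoor paths. Count: 8.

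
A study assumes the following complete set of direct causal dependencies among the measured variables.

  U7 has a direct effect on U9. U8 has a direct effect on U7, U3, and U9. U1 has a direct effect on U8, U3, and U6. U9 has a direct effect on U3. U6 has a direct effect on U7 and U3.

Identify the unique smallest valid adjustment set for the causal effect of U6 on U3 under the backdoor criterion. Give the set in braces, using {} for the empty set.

Variables eligible for adjustment (non-descendants of U6, excluding U6 and U3): {U1, U8}.
Backdoor paths from U6 to U3:
  P1: U6 <- U1 -> U8 -> U7 -> U9 -> U3
  P2: U6 <- U1 -> U8 -> U9 -> U3
  P3: U6 <- U1 -> U8 -> U3
  P4: U6 <- U1 -> U3
The empty set is not sufficient: P1 (U6 <- U1 -> U8 -> U7 -> U9 -> U3) has no collider blocking it and no conditioned non-collider, so it is open.
Try {U1}:
  P1: blocked at fork node U1 ∈ conditioning set.
  P2: blocked at fork node U1 ∈ conditioning set.
  P3: blocked at fork node U1 ∈ conditioning set.
  P4: blocked at fork node U1 ∈ conditioning set.
{U1} contains no descendant of U6 and blocks every backdoor path.
No other singleton works — e.g. {U8} leaves P4 open — so {U1} is the unique smallest valid adjustment set.

{U1}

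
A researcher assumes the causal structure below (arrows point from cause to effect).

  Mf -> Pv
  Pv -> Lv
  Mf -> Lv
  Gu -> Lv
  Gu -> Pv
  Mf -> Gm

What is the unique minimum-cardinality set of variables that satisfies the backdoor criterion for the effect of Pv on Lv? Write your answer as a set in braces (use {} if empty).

{Gu, Mf}

Variables eligible for adjustment (non-descendants of Pv, excluding Pv and Lv): {Gm, Gu, Mf}.
Backdoor paths from Pv to Lv:
  P1: Pv <- Mf -> Lv
  P2: Pv <- Gu -> Lv
The empty set is not sufficient: P1 (Pv <- Mf -> Lv) has no collider blocking it and no conditioned non-collider, so it is open.
Try {Gu, Mf}:
  P1: blocked at fork node Mf ∈ conditioning set.
  P2: blocked at fork node Gu ∈ conditioning set.
{Gu, Mf} contains no descendant of Pv and blocks every backdoor path.
Every element of {Gu, Mf} is needed (dropping Gu leaves P2 open; dropping Mf leaves P1 open), so no proper subset is valid.
Among all size-2 subsets of the eligible variables, only {Gu, Mf} blocks every backdoor path, so it is the unique smallest valid adjustment set.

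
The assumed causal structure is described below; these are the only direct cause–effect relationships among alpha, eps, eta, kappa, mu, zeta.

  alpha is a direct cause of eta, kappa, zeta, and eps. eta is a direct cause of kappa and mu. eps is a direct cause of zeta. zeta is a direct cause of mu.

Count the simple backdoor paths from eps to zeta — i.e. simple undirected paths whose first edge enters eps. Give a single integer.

3

A backdoor path from eps to zeta is any simple undirected path whose first edge points into eps (i.e. leaves eps via a parent).
Parents of eps: {alpha}.
Enumerating:
  P1: eps <- alpha -> eta -> mu <- zeta
  P2: eps <- alpha -> zeta
  P3: eps <- alpha -> kappa <- eta -> mu <- zeta
That exhausts the simple backdoor paths. Count: 3.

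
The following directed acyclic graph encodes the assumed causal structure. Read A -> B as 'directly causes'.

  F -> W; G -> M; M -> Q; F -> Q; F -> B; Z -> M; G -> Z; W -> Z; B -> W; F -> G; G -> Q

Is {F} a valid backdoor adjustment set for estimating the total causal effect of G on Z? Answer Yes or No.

Yes

Backdoor paths from G to Z (paths whose first edge points into G):
  P1: G <- F -> B -> W -> Z
  P2: G <- F -> W -> Z
  P3: G <- F -> Q <- M <- Z
Condition 1 (no descendant of G in the set): holds — descendants of G are {M, Q, Z}; none are in {F}.
Condition 2 (every backdoor path blocked by {F}):
  P1: blocked at fork node F ∈ conditioning set.
  P2: blocked at fork node F ∈ conditioning set.
  P3: blocked at fork node F ∈ conditioning set.
{F} satisfies the backdoor criterion.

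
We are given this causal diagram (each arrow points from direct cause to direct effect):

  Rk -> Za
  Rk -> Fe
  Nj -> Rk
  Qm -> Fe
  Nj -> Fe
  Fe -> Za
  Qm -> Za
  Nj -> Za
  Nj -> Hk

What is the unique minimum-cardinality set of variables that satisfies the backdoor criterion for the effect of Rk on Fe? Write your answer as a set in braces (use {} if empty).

{Nj}

Variables eligible for adjustment (non-descendants of Rk, excluding Rk and Fe): {Hk, Nj, Qm}.
Backdoor paths from Rk to Fe:
  P1: Rk <- Nj -> Fe
  P2: Rk <- Nj -> Za <- Qm -> Fe
  P3: Rk <- Nj -> Za <- Fe
The empty set is not sufficient: P1 (Rk <- Nj -> Fe) has no collider blocking it and no conditioned non-collider, so it is open.
Try {Nj}:
  P1: blocked at fork node Nj ∈ conditioning set.
  P2: blocked at fork node Nj ∈ conditioning set.
  P3: blocked at fork node Nj ∈ conditioning set.
{Nj} contains no descendant of Rk and blocks every backdoor path.
No other singleton works — e.g. {Qm} leaves P1 open — so {Nj} is the unique smallest valid adjustment set.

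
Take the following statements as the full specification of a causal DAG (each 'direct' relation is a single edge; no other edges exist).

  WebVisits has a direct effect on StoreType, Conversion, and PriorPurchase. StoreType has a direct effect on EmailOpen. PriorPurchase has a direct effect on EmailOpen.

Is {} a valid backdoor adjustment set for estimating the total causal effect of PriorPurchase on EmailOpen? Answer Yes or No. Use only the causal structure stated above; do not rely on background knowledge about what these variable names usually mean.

Backdoor paths from PriorPurchase to EmailOpen (paths whose first edge points into PriorPurchase):
  P1: PriorPurchase <- WebVisits -> StoreType -> EmailOpen
Condition 1 (no descendant of PriorPurchase in the set): holds — descendants of PriorPurchase are {EmailOpen}; none are in {}.
Condition 2 (every backdoor path blocked by {}):
  P1: open — no interior node is in the conditioning set.
{} does not satisfy the backdoor criterion.

No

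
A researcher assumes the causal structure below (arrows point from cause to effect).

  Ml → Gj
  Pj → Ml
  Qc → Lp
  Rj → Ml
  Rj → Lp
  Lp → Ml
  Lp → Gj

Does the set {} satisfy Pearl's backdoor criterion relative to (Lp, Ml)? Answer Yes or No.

Backdoor paths from Lp to Ml (paths whose first edge points into Lp):
  P1: Lp <- Rj -> Ml
Condition 1 (no descendant of Lp in the set): holds — descendants of Lp are {Gj, Ml}; none are in {}.
Condition 2 (every backdoor path blocked by {}):
  P1: open — no interior node is in the conditioning set.
{} does not satisfy the backdoor criterion.

No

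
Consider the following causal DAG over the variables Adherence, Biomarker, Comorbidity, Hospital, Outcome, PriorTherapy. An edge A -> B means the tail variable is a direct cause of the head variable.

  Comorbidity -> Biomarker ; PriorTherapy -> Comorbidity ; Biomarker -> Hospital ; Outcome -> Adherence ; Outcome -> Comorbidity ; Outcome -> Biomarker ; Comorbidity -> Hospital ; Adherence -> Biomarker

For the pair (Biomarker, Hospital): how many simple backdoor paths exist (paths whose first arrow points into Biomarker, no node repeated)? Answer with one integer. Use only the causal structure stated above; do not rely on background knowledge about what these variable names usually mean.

3

A backdoor path from Biomarker to Hospital is any simple undirected path whose first edge points into Biomarker (i.e. leaves Biomarker via a parent).
Parents of Biomarker: {Adherence, Comorbidity, Outcome}.
Enumerating:
  P1: Biomarker <- Outcome -> Comorbidity -> Hospital
  P2: Biomarker <- Adherence <- Outcome -> Comorbidity -> Hospital
  P3: Biomarker <- Comorbidity -> Hospital
That exhausts the simple backdoor paths. Count: 3.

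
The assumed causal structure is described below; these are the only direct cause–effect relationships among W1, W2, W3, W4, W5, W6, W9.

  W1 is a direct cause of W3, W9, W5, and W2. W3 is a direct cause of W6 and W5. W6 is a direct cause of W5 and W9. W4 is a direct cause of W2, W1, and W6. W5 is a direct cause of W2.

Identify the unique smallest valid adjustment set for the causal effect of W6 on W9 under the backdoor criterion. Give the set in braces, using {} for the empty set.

{W1}

Variables eligible for adjustment (non-descendants of W6, excluding W6 and W9): {W1, W3, W4}.
Backdoor paths from W6 to W9:
  P1: W6 <- W4 -> W1 -> W9
  P2: W6 <- W4 -> W2 <- W1 -> W9
  P3: W6 <- W4 -> W2 <- W5 <- W1 -> W9
  P4: W6 <- W4 -> W2 <- W5 <- W3 <- W1 -> W9
  P5: W6 <- W3 <- W1 -> W9
  P6: W6 <- W3 -> W5 <- W1 -> W9
  P7: W6 <- W3 -> W5 -> W2 <- W4 -> W1 -> W9
  P8: W6 <- W3 -> W5 -> W2 <- W1 -> W9
The empty set is not sufficient: P1 (W6 <- W4 -> W1 -> W9) has no collider blocking it and no conditioned non-collider, so it is open.
Try {W1}:
  P1: blocked at chain node W1 ∈ conditioning set.
  P2: blocked at collider W2 (neither it nor any descendant is in the conditioning set).
  P3: blocked at collider W2 (neither it nor any descendant is in the conditioning set).
  P4: blocked at collider W2 (neither it nor any descendant is in the conditioning set).
  P5: blocked at fork node W1 ∈ conditioning set.
  P6: blocked at collider W5 (neither it nor any descendant is in the conditioning set).
  P7: blocked at collider W2 (neither it nor any descendant is in the conditioning set).
  P8: blocked at collider W2 (neither it nor any descendant is in the conditioning set).
{W1} contains no descendant of W6 and blocks every backdoor path.
No other singleton works — e.g. {W4} leaves P5 open — so {W1} is the unique smallest valid adjustment set.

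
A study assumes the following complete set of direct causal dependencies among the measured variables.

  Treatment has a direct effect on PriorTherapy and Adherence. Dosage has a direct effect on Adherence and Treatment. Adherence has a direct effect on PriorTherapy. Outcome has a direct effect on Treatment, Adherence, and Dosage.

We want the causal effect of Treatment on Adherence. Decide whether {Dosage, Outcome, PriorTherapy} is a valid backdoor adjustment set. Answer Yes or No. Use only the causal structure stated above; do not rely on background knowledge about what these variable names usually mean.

Backdoor paths from Treatment to Adherence (paths whose first edge points into Treatment):
  P1: Treatment <- Outcome -> Dosage -> Adherence
  P2: Treatment <- Outcome -> Adherence
  P3: Treatment <- Dosage <- Outcome -> Adherence
  P4: Treatment <- Dosage -> Adherence
Condition 1 (no descendant of Treatment in the set): FAILS — PriorTherapy is a descendant of Treatment.
Condition 2 (every backdoor path blocked by {Dosage, Outcome, PriorTherapy}):
  P1: blocked at fork node Outcome ∈ conditioning set.
  P2: blocked at fork node Outcome ∈ conditioning set.
  P3: blocked at chain node Dosage ∈ conditioning set.
  P4: blocked at fork node Dosage ∈ conditioning set.
{Dosage, Outcome, PriorTherapy} does not satisfy the backdoor criterion.

No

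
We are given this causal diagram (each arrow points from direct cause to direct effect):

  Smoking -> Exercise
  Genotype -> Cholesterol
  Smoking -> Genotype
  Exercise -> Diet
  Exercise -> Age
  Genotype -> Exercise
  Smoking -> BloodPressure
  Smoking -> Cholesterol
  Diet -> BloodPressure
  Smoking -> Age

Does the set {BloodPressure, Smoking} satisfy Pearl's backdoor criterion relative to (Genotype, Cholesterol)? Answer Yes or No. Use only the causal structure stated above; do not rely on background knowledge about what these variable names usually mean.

Backdoor paths from Genotype to Cholesterol (paths whose first edge points into Genotype):
  P1: Genotype <- Smoking -> Cholesterol
Condition 1 (no descendant of Genotype in the set): FAILS — BloodPressure is a descendant of Genotype.
Condition 2 (every backdoor path blocked by {BloodPressure, Smoking}):
  P1: blocked at fork node Smoking ∈ conditioning set.
{BloodPressure, Smoking} does not satisfy the backdoor criterion.

No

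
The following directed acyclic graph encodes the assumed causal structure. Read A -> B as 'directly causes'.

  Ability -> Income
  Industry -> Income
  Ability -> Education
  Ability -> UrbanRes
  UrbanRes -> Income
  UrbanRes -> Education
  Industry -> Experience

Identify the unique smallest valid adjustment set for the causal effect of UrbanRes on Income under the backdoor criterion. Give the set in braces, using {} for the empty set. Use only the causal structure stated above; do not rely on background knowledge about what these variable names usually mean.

{Ability}

Variables eligible for adjustment (non-descendants of UrbanRes, excluding UrbanRes and Income): {Ability, Experience, Industry}.
Backdoor paths from UrbanRes to Income:
  P1: UrbanRes <- Ability -> Income
The empty set is not sufficient: P1 (UrbanRes <- Ability -> Income) has no collider blocking it and no conditioned non-collider, so it is open.
Try {Ability}:
  P1: blocked at fork node Ability ∈ conditioning set.
{Ability} contains no descendant of UrbanRes and blocks every backdoor path.
No other singleton works — e.g. {Industry} leaves P1 open — so {Ability} is the unique smallest valid adjustment set.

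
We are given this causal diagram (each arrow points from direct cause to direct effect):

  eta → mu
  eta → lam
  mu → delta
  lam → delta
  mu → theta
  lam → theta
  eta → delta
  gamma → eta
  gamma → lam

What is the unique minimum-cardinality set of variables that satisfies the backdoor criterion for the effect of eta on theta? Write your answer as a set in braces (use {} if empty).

{gamma}

Variables eligible for adjustment (non-descendants of eta, excluding eta and theta): {gamma}.
Backdoor paths from eta to theta:
  P1: eta <- gamma -> lam -> theta
  P2: eta <- gamma -> lam -> delta <- mu -> theta
The empty set is not sufficient: P1 (eta <- gamma -> lam -> theta) has no collider blocking it and no conditioned non-collider, so it is open.
Try {gamma}:
  P1: blocked at fork node gamma ∈ conditioning set.
  P2: blocked at fork node gamma ∈ conditioning set.
{gamma} contains no descendant of eta and blocks every backdoor path.
{gamma} is the unique smallest valid adjustment set.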